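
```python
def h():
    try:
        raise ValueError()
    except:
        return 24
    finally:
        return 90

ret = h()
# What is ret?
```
90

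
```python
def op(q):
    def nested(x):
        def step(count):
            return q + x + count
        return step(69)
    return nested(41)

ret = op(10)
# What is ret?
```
120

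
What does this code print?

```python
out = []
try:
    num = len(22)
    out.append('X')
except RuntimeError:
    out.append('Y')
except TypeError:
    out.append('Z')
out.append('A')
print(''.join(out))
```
ZA

TypeError is caught by its specific handler, not RuntimeError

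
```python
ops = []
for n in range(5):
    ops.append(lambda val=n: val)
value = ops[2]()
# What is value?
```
2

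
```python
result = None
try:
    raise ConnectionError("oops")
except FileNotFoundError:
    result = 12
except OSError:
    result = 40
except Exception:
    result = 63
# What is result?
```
40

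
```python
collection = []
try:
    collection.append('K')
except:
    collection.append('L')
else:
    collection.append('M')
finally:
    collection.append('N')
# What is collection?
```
['K', 'M', 'N']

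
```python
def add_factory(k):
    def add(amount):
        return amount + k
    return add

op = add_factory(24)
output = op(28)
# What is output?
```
52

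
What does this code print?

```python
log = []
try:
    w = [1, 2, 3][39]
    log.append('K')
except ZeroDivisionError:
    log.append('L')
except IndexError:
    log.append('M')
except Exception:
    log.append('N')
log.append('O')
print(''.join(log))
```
MO

IndexError matches before generic Exception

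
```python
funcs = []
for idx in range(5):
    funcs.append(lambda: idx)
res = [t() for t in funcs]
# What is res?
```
[4, 4, 4, 4, 4]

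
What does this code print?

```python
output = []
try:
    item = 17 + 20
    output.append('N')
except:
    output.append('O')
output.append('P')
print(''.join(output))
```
NP

No exception, try block completes normally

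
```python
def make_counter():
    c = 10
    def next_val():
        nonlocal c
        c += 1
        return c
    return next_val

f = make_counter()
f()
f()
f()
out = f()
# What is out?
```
14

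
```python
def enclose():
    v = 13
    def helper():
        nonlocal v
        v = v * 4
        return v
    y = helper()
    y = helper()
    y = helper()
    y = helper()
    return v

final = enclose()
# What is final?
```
3328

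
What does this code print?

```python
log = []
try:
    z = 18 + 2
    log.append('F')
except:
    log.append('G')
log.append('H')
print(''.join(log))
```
FH

No exception, try block completes normally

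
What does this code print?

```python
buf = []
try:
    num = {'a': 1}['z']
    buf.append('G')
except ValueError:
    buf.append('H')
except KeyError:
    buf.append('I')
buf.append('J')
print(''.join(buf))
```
IJ

KeyError is caught by its specific handler, not ValueError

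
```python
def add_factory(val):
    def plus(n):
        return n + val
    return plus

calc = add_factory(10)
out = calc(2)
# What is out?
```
12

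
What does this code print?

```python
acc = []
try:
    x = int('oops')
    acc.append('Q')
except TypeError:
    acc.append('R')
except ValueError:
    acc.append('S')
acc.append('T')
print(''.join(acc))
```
ST

ValueError is caught by its specific handler, not TypeError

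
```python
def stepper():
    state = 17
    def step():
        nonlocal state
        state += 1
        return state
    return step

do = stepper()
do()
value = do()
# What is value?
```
19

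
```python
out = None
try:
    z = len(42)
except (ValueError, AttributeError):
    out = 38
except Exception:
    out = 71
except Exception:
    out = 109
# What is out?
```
71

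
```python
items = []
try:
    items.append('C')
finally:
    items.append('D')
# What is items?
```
['C', 'D']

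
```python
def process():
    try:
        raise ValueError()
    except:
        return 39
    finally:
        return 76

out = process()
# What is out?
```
76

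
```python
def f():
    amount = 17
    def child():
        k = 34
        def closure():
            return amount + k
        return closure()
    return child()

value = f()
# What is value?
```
51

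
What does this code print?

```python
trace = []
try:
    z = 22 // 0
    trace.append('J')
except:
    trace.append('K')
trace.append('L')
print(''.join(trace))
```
KL

Exception raised in try, caught by bare except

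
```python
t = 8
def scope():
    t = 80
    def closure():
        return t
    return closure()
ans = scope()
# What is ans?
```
80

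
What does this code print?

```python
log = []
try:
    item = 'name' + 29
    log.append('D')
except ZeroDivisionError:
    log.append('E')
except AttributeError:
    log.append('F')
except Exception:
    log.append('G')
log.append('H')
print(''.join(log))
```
GH

TypeError not specifically caught, falls to Exception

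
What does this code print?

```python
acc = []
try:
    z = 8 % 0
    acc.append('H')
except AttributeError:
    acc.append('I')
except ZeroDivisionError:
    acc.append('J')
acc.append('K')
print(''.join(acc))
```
JK

ZeroDivisionError is caught by its specific handler, not AttributeError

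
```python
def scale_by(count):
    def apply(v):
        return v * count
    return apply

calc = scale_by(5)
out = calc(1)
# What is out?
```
5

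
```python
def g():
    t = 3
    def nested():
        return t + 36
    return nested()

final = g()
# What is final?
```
39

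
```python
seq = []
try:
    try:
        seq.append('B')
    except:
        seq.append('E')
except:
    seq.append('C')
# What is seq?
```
['B']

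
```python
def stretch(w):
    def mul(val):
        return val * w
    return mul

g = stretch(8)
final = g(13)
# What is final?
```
104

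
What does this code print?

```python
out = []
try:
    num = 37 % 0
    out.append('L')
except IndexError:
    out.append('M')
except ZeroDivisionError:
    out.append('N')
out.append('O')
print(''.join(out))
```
NO

ZeroDivisionError is caught by its specific handler, not IndexError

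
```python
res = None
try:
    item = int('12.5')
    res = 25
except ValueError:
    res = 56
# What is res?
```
56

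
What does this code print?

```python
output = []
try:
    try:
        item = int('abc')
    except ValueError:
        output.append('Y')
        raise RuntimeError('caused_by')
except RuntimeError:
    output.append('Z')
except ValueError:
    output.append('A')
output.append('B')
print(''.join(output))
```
YZB

RuntimeError raised and caught, original ValueError not re-raised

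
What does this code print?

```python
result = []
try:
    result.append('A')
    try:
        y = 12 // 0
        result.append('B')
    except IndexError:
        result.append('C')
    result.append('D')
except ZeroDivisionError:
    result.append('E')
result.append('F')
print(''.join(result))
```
AEF

Inner handler doesn't match, propagates to outer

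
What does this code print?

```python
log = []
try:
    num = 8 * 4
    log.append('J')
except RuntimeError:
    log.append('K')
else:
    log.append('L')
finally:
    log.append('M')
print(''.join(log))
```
JLM

else runs before finally when no exception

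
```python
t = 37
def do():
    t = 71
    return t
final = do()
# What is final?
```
71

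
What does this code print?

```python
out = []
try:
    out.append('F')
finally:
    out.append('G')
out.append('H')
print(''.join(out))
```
FGH

try/finally without except, no exception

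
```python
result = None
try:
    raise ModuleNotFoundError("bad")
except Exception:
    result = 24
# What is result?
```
24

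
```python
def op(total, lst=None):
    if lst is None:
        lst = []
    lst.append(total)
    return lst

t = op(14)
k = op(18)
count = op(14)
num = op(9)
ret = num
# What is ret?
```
[9]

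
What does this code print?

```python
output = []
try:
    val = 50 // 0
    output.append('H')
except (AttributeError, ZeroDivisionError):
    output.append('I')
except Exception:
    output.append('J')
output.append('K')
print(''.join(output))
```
IK

ZeroDivisionError matches tuple containing it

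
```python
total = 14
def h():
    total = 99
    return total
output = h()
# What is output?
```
99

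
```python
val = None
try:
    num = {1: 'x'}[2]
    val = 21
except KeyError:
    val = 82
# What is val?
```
82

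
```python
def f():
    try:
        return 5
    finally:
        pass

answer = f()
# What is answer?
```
5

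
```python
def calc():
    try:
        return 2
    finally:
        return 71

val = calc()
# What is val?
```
71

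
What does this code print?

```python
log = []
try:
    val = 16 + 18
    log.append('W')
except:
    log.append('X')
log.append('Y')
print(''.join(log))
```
WY

No exception, try block completes normally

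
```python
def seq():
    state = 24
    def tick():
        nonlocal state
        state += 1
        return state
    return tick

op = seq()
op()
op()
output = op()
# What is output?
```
27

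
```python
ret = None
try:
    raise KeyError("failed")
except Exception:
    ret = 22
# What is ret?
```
22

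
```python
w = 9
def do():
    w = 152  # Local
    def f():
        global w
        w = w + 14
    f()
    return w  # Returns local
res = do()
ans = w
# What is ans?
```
23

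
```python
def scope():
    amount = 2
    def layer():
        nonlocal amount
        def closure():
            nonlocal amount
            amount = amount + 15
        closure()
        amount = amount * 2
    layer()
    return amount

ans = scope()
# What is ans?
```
34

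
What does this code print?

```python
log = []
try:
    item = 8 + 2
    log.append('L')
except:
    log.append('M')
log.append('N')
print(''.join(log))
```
LN

No exception, try block completes normally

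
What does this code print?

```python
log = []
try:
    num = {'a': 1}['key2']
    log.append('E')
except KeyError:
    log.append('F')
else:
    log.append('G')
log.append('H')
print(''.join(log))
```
FH

else block skipped when exception is caught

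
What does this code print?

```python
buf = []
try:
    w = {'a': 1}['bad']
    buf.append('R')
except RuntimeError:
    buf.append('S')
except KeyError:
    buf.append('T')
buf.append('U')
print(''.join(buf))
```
TU

KeyError is caught by its specific handler, not RuntimeError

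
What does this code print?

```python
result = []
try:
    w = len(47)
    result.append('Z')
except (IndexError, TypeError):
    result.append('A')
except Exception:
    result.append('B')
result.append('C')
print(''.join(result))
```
AC

TypeError matches tuple containing it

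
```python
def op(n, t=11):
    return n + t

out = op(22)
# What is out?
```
33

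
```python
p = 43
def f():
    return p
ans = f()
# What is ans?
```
43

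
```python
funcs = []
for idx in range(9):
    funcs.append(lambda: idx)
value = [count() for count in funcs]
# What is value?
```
[8, 8, 8, 8, 8, 8, 8, 8, 8]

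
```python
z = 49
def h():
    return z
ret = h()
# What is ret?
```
49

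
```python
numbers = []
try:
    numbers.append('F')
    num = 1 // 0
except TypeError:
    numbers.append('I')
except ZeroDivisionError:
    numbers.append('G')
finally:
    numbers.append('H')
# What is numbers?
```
['F', 'G', 'H']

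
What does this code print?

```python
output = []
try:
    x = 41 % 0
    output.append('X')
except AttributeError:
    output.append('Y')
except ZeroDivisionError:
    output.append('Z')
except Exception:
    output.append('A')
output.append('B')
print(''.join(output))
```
ZB

ZeroDivisionError matches before generic Exception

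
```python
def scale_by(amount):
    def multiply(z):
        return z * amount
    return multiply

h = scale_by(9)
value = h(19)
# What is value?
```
171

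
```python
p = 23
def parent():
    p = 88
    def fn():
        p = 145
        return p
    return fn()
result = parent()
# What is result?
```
145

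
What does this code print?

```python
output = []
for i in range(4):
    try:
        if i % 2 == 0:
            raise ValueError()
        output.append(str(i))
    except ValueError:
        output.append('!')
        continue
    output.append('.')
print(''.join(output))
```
!1.!3.

continue in except skips rest of loop body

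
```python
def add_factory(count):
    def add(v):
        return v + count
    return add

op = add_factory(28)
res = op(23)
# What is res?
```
51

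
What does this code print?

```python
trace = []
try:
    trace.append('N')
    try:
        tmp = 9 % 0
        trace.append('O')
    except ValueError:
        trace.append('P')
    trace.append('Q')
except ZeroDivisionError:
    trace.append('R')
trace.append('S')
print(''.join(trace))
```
NRS

Inner handler doesn't match, propagates to outer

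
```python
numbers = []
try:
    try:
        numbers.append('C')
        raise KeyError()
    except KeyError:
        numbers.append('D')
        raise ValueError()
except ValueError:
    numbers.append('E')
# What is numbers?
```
['C', 'D', 'E']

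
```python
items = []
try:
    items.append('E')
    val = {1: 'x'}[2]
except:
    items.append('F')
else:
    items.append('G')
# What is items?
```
['E', 'F']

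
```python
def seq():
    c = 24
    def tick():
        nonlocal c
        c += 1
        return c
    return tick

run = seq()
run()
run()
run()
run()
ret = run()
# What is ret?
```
29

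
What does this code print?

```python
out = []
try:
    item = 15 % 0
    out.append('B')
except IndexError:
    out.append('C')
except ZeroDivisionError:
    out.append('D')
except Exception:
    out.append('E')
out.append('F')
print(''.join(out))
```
DF

ZeroDivisionError matches before generic Exception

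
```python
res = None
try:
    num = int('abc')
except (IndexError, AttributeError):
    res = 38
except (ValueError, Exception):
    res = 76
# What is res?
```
76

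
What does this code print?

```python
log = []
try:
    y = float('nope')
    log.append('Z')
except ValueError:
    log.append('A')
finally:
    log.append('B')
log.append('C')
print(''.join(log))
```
ABC

finally always runs, even after exception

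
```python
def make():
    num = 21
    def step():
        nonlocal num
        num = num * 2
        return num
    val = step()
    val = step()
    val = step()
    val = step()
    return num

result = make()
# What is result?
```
336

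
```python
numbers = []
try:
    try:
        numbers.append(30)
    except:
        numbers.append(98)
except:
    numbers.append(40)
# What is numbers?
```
[30]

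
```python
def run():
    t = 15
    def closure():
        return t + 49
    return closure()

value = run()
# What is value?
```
64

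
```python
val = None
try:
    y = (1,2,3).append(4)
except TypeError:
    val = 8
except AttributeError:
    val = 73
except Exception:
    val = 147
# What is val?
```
73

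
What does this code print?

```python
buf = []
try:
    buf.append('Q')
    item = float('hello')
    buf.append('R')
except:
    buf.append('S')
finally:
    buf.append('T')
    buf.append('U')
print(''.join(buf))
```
QSTU

Code before exception runs, then except, then all of finally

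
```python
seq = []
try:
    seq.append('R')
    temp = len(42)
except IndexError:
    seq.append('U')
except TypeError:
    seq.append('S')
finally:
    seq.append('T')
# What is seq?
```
['R', 'S', 'T']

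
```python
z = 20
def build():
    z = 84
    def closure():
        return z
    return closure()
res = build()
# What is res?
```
84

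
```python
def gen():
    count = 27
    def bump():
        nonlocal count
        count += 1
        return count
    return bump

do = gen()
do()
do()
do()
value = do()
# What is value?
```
31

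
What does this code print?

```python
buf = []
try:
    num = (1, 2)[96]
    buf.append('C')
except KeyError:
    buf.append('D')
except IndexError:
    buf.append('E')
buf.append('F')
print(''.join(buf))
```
EF

IndexError is caught by its specific handler, not KeyError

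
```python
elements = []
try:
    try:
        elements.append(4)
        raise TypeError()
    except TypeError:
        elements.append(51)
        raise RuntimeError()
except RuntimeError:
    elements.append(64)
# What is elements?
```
[4, 51, 64]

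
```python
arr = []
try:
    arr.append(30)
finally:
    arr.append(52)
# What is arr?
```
[30, 52]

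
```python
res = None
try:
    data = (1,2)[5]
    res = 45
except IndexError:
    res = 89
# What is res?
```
89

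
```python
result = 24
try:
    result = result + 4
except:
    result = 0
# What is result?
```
28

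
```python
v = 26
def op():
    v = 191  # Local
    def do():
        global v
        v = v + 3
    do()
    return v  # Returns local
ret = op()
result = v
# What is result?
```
29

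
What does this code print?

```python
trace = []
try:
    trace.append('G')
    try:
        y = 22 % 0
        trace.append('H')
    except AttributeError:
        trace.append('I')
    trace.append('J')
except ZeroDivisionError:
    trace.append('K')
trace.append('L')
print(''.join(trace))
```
GKL

Inner handler doesn't match, propagates to outer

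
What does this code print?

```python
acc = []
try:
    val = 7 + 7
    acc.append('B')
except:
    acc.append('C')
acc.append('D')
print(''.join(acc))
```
BD

No exception, try block completes normally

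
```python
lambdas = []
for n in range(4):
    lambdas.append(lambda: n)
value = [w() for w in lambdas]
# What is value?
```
[3, 3, 3, 3]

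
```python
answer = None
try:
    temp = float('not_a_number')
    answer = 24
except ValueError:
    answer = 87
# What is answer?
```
87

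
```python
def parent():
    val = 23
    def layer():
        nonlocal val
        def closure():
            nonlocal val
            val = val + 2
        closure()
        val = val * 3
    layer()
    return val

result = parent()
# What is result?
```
75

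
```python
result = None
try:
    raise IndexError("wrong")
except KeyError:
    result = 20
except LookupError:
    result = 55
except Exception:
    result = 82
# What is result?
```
55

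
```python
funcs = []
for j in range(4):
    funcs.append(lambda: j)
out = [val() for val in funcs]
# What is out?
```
[3, 3, 3, 3]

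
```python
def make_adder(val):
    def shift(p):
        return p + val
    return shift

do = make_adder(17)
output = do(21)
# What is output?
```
38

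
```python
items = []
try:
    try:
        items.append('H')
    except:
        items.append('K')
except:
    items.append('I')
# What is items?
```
['H']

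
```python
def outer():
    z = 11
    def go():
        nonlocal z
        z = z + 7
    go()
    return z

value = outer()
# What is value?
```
18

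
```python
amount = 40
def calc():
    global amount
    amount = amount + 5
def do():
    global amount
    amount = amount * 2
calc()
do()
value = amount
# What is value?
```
90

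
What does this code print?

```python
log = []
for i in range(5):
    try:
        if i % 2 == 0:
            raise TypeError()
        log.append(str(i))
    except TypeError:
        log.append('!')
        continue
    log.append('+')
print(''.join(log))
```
!1+!3+!

continue in except skips rest of loop body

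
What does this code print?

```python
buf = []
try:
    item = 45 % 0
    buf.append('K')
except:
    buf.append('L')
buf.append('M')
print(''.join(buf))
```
LM

Exception raised in try, caught by bare except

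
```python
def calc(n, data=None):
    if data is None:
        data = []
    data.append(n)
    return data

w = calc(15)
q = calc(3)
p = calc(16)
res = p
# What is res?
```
[16]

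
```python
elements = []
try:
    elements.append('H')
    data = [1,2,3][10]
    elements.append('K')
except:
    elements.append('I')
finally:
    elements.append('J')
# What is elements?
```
['H', 'I', 'J']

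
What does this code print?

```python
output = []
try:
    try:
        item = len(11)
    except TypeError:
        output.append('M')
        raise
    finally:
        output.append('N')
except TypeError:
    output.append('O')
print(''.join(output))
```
MNO

finally runs before re-raised exception propagates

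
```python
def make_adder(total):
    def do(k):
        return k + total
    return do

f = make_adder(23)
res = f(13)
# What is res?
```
36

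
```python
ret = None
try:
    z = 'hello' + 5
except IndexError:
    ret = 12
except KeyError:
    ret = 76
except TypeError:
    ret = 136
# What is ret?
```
136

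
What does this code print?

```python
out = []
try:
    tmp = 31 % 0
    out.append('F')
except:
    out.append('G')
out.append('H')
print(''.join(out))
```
GH

Exception raised in try, caught by bare except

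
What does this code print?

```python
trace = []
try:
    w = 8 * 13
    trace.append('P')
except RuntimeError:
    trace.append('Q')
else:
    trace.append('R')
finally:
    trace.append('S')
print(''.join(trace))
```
PRS

else runs before finally when no exception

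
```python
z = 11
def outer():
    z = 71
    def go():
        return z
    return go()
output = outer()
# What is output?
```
71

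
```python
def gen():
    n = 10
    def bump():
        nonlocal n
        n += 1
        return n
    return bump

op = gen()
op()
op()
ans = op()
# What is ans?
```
13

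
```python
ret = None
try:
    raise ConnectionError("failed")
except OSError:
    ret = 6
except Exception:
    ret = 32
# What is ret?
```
6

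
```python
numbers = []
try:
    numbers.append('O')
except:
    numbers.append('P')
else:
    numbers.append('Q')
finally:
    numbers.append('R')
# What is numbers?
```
['O', 'Q', 'R']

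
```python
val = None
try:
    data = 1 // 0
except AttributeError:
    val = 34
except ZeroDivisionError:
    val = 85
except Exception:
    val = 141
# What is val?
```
85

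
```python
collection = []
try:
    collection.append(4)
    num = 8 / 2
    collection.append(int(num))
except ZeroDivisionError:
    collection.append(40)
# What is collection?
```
[4, 4]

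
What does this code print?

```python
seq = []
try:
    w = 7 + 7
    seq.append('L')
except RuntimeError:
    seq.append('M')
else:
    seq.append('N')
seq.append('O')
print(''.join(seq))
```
LNO

else block runs when no exception occurs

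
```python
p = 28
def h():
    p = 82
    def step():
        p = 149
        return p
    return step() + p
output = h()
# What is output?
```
231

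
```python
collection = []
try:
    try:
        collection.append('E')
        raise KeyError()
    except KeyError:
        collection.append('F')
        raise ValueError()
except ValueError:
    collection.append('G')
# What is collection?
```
['E', 'F', 'G']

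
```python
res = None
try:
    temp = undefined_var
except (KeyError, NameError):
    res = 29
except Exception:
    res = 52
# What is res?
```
29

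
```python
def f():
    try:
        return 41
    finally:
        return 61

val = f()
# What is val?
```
61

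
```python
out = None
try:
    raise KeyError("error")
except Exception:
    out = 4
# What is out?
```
4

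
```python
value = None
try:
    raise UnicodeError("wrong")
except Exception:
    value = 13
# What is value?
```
13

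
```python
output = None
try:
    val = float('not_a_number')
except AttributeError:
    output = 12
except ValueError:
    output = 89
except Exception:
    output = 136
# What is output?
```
89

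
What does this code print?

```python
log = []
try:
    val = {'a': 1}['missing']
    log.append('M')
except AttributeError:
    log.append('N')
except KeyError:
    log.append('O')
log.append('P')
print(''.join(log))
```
OP

KeyError is caught by its specific handler, not AttributeError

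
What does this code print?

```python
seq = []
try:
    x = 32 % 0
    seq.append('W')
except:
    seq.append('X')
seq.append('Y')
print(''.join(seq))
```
XY

Exception raised in try, caught by bare except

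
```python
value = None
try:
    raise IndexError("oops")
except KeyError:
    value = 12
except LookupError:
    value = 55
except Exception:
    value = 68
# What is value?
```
55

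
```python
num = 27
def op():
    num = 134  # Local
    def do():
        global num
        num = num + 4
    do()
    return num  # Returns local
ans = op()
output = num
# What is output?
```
31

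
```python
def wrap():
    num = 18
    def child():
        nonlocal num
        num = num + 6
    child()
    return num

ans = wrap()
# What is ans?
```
24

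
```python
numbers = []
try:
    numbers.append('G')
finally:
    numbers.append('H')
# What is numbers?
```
['G', 'H']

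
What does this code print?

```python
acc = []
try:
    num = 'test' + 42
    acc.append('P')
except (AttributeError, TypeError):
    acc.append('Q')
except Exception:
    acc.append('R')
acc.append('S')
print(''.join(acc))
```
QS

TypeError matches tuple containing it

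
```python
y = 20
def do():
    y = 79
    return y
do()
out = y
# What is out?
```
20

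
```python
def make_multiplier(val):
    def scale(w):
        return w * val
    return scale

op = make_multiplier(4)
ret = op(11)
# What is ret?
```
44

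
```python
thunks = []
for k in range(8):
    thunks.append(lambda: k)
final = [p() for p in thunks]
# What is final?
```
[7, 7, 7, 7, 7, 7, 7, 7]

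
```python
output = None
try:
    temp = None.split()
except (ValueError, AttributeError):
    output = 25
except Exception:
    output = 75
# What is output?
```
25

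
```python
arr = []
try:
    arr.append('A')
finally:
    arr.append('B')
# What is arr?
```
['A', 'B']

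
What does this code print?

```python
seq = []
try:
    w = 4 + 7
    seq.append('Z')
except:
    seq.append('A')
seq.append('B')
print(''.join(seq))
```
ZB

No exception, try block completes normally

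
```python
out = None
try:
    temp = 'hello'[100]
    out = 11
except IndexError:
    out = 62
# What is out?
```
62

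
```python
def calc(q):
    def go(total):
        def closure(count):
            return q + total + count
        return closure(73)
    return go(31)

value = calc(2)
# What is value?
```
106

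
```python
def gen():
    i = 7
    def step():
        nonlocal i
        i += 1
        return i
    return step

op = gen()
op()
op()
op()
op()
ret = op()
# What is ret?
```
12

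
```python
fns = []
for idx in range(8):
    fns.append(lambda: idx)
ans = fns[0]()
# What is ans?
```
7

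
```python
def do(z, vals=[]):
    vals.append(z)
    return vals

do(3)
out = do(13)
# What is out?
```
[3, 13]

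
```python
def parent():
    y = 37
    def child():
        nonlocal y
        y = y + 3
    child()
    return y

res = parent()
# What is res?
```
40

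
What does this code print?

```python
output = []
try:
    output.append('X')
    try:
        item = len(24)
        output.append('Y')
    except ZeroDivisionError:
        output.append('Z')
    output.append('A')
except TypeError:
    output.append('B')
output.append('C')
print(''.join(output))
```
XBC

Inner handler doesn't match, propagates to outer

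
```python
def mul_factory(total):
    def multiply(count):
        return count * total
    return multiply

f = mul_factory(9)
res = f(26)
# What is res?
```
234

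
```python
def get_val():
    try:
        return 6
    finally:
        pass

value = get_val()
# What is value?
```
6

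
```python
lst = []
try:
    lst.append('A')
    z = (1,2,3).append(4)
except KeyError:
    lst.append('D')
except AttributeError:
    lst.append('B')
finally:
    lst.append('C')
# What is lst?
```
['A', 'B', 'C']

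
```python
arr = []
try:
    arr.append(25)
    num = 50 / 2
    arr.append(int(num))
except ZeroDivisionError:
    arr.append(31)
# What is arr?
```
[25, 25]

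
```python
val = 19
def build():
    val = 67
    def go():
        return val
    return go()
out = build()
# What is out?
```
67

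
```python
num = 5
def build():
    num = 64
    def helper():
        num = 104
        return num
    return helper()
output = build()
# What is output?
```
104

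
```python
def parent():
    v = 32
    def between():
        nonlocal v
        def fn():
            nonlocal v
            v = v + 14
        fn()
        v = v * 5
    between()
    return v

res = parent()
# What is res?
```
230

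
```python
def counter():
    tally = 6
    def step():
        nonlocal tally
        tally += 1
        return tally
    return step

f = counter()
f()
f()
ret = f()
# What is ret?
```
9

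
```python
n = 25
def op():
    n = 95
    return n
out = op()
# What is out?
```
95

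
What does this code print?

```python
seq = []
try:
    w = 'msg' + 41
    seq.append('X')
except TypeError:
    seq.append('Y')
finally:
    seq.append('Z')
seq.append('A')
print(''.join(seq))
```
YZA

finally always runs, even after exception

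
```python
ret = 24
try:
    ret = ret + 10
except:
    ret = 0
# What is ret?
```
34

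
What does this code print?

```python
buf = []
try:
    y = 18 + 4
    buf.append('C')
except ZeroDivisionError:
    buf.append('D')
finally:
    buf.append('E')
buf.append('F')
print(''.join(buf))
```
CEF

finally runs after normal execution too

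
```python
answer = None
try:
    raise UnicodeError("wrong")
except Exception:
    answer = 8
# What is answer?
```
8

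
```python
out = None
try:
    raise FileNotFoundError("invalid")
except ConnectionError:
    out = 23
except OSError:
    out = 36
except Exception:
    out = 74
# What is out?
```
36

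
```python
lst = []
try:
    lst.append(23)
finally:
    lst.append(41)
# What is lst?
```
[23, 41]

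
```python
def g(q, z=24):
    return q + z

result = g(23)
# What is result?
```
47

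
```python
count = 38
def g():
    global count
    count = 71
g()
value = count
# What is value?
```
71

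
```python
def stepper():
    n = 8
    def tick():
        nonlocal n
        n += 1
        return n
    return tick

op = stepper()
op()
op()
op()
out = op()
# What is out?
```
12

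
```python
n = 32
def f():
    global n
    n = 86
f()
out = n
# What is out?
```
86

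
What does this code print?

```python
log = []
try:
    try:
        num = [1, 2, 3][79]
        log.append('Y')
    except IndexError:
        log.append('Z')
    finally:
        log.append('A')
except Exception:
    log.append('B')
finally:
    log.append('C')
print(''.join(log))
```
ZAC

Both finally blocks run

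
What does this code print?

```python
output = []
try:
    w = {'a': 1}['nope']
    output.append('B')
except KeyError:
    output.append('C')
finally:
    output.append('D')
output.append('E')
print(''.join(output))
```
CDE

finally always runs, even after exception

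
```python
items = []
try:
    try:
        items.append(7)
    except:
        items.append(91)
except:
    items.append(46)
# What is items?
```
[7]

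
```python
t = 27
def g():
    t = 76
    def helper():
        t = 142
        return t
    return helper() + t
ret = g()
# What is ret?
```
218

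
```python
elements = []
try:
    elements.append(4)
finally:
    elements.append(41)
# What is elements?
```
[4, 41]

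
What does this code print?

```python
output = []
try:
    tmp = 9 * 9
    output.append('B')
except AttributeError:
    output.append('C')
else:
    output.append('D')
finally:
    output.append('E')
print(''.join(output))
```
BDE

else runs before finally when no exception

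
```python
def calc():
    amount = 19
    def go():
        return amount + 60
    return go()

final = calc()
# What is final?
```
79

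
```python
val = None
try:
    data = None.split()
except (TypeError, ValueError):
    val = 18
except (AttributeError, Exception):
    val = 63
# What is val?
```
63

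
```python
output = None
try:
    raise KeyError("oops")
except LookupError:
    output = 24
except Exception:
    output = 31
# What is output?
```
24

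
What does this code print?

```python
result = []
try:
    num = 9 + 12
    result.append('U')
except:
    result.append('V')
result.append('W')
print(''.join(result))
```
UW

No exception, try block completes normally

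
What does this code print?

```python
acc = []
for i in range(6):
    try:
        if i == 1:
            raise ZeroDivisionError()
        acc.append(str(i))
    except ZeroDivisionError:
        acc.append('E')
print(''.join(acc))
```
0E2345

Exception on i=1 caught, loop continues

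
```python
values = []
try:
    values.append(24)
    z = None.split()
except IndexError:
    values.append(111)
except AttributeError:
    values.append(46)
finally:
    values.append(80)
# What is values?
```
[24, 46, 80]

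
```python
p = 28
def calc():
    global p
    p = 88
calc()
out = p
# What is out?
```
88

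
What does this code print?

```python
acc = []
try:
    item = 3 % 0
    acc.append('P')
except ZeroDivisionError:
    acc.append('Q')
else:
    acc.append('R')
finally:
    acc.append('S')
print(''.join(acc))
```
QS

Exception: except runs, else skipped, finally runs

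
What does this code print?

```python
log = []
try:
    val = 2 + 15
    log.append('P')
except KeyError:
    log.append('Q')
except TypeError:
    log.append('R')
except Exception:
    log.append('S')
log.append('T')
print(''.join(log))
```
PT

No exception, try block completes normally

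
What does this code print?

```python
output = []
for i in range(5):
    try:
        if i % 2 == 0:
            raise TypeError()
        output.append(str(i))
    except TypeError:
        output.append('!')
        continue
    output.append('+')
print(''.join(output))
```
!1+!3+!

continue in except skips rest of loop body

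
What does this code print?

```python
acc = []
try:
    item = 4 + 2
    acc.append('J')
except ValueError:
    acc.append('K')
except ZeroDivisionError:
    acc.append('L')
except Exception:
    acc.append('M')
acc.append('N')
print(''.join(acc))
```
JN

No exception, try block completes normally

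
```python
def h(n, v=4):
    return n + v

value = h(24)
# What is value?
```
28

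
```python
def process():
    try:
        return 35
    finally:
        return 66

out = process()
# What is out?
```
66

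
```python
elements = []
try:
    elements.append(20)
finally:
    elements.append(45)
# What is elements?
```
[20, 45]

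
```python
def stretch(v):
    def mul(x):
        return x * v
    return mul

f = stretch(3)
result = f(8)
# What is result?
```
24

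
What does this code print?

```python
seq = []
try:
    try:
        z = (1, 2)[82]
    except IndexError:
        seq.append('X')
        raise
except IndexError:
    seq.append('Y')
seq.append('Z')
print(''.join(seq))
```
XYZ

raise without argument re-raises current exception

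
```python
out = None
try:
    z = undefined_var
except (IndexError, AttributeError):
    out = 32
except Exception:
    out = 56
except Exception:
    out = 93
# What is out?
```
56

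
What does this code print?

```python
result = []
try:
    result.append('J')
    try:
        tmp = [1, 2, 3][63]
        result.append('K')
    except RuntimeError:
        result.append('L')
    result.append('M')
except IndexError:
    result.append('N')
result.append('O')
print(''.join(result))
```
JNO

Inner handler doesn't match, propagates to outer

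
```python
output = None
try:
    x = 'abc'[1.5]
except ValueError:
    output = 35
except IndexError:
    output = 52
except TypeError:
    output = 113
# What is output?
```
113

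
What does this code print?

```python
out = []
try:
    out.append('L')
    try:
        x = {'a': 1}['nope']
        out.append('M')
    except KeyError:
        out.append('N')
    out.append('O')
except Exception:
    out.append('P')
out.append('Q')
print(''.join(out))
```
LNOQ

Inner exception caught by inner handler, outer continues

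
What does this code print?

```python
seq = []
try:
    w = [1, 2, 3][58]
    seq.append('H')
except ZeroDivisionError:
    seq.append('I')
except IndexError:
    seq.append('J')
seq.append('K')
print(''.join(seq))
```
JK

IndexError is caught by its specific handler, not ZeroDivisionError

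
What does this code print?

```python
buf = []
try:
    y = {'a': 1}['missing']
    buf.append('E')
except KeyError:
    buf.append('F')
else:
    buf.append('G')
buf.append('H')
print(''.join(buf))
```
FH

else block skipped when exception is caught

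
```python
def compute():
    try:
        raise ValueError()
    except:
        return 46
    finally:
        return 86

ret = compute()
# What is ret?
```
86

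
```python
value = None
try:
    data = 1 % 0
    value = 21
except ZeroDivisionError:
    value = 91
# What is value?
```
91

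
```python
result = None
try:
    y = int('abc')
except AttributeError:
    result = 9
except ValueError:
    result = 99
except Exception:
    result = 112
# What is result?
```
99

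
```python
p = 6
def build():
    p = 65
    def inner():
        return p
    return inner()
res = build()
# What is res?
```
65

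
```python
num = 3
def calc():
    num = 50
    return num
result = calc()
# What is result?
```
50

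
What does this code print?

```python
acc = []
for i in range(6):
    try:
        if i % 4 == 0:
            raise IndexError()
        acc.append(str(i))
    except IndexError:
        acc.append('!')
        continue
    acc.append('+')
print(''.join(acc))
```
!1+2+3+!5+

continue in except skips rest of loop body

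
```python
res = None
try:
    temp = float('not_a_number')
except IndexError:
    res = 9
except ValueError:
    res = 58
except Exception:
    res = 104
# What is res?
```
58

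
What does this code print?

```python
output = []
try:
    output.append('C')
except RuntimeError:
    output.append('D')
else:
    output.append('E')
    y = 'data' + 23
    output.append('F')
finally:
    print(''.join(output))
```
CE

Try succeeds, else appends 'E', TypeError in else is uncaught, finally prints before exception propagates ('F' never appended)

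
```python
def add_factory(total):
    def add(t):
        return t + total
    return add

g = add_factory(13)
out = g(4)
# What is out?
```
17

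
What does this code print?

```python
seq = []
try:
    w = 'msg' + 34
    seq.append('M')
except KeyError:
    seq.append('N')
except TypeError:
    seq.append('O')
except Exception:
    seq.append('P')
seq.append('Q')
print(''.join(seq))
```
OQ

TypeError matches before generic Exception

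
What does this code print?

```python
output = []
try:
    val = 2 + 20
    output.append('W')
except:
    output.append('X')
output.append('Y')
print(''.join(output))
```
WY

No exception, try block completes normally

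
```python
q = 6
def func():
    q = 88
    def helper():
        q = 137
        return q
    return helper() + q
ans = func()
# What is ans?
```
225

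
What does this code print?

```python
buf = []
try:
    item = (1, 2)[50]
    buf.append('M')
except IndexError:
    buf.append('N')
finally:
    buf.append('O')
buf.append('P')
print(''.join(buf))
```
NOP

finally always runs, even after exception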